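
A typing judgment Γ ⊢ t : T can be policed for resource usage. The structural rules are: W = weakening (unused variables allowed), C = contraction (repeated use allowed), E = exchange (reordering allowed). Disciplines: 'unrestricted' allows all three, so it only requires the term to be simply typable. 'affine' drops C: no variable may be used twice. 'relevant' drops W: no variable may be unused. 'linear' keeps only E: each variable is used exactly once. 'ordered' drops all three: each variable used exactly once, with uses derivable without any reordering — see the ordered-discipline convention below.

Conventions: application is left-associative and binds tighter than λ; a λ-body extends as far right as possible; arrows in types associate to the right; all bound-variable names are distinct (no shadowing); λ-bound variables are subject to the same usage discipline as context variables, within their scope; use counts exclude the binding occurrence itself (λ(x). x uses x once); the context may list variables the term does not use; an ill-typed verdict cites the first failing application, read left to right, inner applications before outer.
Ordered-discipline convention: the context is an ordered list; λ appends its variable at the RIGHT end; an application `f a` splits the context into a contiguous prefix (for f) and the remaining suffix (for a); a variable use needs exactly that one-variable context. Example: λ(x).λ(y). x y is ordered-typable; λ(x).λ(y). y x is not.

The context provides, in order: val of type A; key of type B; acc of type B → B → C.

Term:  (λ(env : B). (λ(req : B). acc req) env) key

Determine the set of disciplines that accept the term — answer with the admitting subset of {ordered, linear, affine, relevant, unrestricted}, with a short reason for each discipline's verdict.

admitted in: affine, unrestricted
counts: val: 0; key: 1; acc: 1; env (λ-bound): 1; req (λ-bound): 1
uses in reading order: acc, req, env, key
typing: well-typed — term : B → C
ordered: ✗, needs weakening: val unused
linear: ✗, needs weakening: val unused
affine: ✓, none of val, key, acc, env, req used more than once
relevant: ✗, needs weakening: val unused
unrestricted: ✓, simply typable at B → C; W, C, E all held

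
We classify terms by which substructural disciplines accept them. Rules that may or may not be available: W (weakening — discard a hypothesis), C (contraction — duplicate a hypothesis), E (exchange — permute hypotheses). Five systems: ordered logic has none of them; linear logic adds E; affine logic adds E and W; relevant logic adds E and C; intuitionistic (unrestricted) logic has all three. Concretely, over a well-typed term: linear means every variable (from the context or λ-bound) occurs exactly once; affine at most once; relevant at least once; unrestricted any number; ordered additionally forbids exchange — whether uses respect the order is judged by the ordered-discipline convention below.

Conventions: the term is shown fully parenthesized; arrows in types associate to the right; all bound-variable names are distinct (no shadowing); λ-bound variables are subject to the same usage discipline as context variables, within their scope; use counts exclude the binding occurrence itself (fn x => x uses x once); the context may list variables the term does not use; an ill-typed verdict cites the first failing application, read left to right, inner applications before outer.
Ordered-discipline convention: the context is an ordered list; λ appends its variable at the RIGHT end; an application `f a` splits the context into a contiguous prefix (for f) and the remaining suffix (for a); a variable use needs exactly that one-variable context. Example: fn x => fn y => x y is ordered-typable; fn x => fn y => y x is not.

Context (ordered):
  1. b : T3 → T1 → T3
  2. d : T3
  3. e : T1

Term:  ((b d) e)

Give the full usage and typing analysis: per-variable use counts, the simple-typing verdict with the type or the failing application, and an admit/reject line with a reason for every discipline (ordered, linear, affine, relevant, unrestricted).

variable uses: b ×1, d ×1, e ×1
uses in reading order: b, d, e
typing: the term checks, with type T3
ordered ✓ (b, d, e: once each, no exchange needed)
linear ✓ (b, d, e: one use apiece)
affine ✓ (no duplicate uses among b, d, e)
relevant ✓ (none of b, d, e goes unused)
unrestricted ✓ (well-typed at T3; no restrictions here)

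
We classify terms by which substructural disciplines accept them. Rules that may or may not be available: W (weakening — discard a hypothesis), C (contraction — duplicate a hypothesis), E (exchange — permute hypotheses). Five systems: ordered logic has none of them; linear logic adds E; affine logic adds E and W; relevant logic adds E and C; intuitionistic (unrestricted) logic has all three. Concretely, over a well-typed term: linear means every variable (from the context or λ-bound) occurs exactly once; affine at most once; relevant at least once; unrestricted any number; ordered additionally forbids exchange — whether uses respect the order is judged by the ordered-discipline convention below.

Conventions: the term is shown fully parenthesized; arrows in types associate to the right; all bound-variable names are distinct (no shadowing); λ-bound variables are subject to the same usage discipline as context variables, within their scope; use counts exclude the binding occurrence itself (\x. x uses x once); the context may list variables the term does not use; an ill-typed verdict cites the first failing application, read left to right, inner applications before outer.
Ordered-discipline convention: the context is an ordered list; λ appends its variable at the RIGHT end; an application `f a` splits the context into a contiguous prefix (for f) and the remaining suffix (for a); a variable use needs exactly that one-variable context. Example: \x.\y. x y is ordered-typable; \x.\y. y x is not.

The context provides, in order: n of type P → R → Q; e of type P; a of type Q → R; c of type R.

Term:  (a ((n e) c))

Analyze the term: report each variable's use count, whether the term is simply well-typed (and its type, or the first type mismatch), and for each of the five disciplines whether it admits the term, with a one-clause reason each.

counts: n: 1×, e: 1×, a: 1×, c: 1×
left-to-right use order: a, n, e, c
typing: well-typed — term : R
ordered ✗ (no contiguous prefix/suffix split fits a, n, e, c)
linear ✓ (single use per variable (n, e, a, c))
affine ✓ (none of n, e, a, c used more than once)
relevant ✓ (every one of n, e, a, c appears)
unrestricted ✓ (simply typable at R; W, C, E all held)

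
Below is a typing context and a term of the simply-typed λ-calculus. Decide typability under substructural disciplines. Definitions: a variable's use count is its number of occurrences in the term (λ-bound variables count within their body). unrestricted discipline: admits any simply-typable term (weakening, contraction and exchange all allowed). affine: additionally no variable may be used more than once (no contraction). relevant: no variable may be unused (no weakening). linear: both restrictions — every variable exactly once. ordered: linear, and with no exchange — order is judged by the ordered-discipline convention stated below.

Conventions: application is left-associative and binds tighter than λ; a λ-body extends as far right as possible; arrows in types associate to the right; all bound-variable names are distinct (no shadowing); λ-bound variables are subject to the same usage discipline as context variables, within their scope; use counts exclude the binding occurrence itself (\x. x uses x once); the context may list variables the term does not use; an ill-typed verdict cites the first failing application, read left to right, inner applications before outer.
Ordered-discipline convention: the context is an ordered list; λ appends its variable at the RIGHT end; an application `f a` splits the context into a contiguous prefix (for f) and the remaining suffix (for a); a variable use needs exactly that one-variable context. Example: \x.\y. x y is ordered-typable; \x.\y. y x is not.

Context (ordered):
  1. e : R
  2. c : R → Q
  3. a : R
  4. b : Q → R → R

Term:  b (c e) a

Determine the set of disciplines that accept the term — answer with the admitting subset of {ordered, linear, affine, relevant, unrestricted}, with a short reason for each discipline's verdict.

accepted by: linear, affine, relevant, unrestricted
use counts: e: 1×, c: 1×, a: 1×, b: 1×
use order (left to right): b, c, e, a
typing: well-typed — term : R
ordered: ✗ — no ordered split (uses run b, c, e, a)
linear: ✓ — exactly-once usage across e, c, a, b
affine: ✓ — e, c, a, b: no repeats, contraction unneeded
relevant: ✓ — every one of e, c, a, b appears
unrestricted: ✓ — well-typed at R; no restrictions here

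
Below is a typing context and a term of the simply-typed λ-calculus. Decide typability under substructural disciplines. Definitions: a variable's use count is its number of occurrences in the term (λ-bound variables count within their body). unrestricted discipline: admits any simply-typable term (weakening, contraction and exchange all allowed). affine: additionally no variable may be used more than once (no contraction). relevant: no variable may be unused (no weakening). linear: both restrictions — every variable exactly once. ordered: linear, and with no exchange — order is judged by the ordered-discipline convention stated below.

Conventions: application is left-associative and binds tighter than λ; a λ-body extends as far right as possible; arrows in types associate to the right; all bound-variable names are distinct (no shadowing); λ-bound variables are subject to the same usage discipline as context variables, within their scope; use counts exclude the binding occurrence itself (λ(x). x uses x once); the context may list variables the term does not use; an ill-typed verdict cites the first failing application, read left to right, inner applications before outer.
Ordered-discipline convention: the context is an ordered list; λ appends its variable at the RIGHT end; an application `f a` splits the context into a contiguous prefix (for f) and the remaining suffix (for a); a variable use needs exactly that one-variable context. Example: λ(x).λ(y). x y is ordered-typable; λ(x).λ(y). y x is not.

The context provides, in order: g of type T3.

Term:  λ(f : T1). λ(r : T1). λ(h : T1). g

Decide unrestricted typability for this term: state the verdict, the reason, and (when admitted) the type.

yes — simply typable at T1 → T1 → T1 → T3; W, C, E all held; term : T1 → T1 → T1 → T3
usage: g ×1; f (bound) ×0; r (bound) ×0; h (bound) ×0
order of uses: g
typing: ✓ — T1 → T1 → T1 → T3
all disciplines: ordered ✗; linear ✗; affine ✓; relevant ✗; unrestricted ✓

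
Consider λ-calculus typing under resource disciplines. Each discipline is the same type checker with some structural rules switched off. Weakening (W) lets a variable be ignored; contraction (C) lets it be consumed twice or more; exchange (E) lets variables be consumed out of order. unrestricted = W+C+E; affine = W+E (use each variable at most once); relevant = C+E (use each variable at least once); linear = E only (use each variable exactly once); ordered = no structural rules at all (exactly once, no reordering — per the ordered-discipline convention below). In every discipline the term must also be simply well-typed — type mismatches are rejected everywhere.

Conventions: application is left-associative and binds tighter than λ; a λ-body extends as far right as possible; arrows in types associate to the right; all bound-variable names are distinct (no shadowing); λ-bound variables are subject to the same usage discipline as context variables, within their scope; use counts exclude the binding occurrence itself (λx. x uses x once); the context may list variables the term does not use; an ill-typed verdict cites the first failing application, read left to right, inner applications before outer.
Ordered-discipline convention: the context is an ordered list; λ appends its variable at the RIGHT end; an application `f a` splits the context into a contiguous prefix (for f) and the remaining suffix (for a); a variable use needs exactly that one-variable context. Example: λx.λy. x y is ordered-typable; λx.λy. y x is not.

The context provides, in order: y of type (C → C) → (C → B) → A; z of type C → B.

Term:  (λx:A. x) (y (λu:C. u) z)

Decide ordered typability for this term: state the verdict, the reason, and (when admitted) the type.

yes — y, z, x, u: once each, no exchange needed; term : A
variable uses: y ×1, z ×1, x (λ-bound) ×1, u (λ-bound) ×1
left-to-right use order: x, y, u, z
typing: ✓ — A
per-discipline verdicts: ordered ✓, linear ✓, affine ✓, relevant ✓, unrestricted ✓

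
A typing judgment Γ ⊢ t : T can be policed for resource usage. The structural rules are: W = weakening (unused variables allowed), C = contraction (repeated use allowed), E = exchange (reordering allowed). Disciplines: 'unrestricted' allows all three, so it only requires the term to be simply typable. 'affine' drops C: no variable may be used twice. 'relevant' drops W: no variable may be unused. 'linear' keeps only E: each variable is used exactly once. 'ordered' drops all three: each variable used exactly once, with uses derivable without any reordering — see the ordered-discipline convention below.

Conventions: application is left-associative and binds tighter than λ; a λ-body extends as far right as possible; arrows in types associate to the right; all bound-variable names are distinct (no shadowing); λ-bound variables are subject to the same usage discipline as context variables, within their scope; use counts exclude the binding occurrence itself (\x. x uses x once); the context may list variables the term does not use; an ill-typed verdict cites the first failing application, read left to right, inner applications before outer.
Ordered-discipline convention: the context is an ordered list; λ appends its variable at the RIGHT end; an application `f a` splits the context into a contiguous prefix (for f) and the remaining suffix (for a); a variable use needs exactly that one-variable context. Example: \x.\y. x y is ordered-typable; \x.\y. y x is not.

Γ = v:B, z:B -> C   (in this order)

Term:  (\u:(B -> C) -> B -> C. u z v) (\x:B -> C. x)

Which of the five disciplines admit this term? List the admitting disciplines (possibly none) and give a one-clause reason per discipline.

admitted by: linear, affine, relevant, unrestricted
use counts: v ×1; z ×1; u (λ-bound) ×1; x (λ-bound) ×1
left-to-right use order: u, z, v, x
typing: well-typed — term : C
ordered ✗ (no contiguous prefix/suffix split fits u, z, v, x)
linear ✓ (exactly-once usage across v, z, u, x)
affine ✓ (at most one use each (v, z, u, x))
relevant ✓ (v, z, u, x: all used, weakening unneeded)
unrestricted ✓ (type-checks (C) and nothing is barred)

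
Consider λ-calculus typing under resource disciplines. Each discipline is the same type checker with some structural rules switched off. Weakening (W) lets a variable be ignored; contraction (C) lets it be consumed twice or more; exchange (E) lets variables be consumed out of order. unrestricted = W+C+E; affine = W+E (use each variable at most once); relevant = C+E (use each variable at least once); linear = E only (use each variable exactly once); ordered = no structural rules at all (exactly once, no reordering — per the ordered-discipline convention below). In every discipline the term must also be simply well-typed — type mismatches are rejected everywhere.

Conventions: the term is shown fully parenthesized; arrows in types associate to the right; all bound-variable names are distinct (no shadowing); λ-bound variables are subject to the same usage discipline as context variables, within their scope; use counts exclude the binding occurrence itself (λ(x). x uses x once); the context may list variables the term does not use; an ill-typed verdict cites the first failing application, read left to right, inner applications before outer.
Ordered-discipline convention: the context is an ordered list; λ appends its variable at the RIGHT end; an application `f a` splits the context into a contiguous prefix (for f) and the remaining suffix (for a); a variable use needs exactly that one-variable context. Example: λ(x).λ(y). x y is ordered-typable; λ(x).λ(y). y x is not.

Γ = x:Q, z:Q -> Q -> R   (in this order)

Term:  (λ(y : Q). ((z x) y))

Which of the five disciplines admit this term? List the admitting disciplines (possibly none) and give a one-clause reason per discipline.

accepted by: linear, affine, relevant, unrestricted
usage: x ×1, z ×1, y [bound] ×1
uses in reading order: z, x, y
typing: well-typed at Q -> R
ordered: ✗, needs exchange: uses follow z, x, y
linear: ✓, single use per variable (x, z, y)
affine: ✓, no duplicate uses among x, z, y
relevant: ✓, none of x, z, y goes unused
unrestricted: ✓, simply typable at Q -> R; W, C, E all held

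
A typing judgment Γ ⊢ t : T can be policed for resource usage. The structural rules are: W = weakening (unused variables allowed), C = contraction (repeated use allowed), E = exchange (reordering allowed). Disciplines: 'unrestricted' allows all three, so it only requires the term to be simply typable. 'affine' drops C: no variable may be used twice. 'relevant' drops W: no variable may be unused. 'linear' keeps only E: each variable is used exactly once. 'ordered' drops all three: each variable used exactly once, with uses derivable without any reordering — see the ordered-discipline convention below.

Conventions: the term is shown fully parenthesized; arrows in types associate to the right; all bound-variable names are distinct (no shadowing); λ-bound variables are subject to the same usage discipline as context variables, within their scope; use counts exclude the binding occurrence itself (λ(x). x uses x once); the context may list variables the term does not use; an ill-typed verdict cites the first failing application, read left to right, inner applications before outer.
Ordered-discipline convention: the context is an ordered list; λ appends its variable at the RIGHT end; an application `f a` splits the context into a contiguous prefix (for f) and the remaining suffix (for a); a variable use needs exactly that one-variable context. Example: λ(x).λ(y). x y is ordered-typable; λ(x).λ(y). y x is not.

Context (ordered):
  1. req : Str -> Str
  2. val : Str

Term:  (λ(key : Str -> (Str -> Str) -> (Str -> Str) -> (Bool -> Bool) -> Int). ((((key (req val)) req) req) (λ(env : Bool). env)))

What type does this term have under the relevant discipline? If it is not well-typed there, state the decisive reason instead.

term : (Str -> (Str -> Str) -> (Str -> Str) -> (Bool -> Bool) -> Int) -> Int
counts: req: 3; val: 1; key (λ-bound): 1; env (λ-bound): 1
use order (left to right): key, req, val, req, req, env
typing: ✓ — (Str -> (Str -> Str) -> (Str -> Str) -> (Bool -> Bool) -> Int) -> Int
across the five disciplines: ordered ✗; linear ✗; affine ✗; relevant ✓; unrestricted ✓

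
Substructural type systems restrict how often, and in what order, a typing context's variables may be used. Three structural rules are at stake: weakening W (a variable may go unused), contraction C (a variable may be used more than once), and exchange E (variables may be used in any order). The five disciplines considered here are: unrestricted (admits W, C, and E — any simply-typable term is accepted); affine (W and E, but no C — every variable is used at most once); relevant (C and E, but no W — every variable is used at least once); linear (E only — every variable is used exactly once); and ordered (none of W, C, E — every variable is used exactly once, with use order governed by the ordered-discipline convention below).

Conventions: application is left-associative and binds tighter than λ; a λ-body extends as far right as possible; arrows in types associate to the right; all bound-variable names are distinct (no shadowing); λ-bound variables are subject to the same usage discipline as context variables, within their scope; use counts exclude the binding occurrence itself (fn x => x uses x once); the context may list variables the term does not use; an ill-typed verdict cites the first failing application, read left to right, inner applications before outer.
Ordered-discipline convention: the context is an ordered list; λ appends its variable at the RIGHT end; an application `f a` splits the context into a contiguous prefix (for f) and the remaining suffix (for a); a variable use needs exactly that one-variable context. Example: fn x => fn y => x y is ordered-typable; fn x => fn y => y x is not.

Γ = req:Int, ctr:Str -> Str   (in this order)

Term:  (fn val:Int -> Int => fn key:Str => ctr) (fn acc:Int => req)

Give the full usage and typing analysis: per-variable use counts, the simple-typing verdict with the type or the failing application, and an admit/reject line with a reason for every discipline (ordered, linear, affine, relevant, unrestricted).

use counts: req ×1; ctr ×1; val (bound) ×0; key (bound) ×0; acc (bound) ×0
use order (left to right): ctr, req
typing: ✓ — Str -> Str -> Str
ordered: ✗ — val, key, acc never used (weakening)
linear: ✗ — val, key, acc never used (weakening)
affine: ✓ — no duplicate uses among req, ctr, val, key, acc
relevant: ✗ — val, key, acc never used (weakening)
unrestricted: ✓ — well-typed at Str -> Str -> Str; no restrictions here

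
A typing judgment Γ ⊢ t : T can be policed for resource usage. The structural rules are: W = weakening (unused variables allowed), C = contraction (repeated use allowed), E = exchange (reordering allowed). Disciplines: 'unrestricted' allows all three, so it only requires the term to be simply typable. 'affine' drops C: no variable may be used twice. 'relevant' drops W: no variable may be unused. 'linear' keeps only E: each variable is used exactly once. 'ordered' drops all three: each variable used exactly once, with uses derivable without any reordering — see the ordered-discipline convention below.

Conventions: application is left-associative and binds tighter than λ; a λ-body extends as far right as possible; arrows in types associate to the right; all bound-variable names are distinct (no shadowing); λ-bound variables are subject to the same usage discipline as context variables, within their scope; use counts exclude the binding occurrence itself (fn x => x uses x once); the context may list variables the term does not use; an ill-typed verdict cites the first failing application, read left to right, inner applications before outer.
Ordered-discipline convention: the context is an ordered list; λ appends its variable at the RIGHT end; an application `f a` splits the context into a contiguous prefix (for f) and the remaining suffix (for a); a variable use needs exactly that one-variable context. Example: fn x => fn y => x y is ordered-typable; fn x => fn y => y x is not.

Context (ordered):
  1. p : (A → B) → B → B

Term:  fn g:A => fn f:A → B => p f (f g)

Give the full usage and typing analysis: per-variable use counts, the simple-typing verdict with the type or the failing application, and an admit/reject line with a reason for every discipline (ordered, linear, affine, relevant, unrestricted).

usage: p=1, g (bound)=1, f (bound)=2
left-to-right use order: p, f, f, g
typing: the term checks, with type A → (A → B) → B
ordered ✗ (repeated use of f ×2)
linear ✗ (repeated use of f ×2)
affine ✗ (repeated use of f ×2)
relevant ✓ (every one of p, g, f appears)
unrestricted ✓ (well-typed at A → (A → B) → B; no restrictions here)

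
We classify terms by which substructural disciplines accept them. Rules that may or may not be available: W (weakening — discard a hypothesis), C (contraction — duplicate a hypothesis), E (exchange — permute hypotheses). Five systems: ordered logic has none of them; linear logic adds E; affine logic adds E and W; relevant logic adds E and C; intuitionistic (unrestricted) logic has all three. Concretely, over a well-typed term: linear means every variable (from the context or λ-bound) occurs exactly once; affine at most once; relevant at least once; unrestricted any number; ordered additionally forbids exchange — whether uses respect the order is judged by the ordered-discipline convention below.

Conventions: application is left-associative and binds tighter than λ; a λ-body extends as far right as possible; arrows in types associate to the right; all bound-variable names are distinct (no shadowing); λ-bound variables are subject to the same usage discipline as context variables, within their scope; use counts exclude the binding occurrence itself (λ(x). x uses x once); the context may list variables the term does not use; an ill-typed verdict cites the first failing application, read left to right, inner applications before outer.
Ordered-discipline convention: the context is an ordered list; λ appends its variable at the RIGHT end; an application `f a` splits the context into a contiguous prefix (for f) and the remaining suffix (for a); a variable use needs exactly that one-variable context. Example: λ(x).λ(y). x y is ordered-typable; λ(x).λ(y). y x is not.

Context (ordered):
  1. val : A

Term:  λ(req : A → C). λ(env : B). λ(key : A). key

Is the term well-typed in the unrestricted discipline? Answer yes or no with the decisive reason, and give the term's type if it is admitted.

yes — typability at (A → C) → B → A → A is all that's needed; term : (A → C) → B → A → A
usage: val: 0, req (λ-bound): 0, env (λ-bound): 0, key (λ-bound): 1
order of uses: key
typing: ✓ — (A → C) → B → A → A
across the five disciplines: ordered ✗, linear ✗, affine ✓, relevant ✗, unrestricted ✓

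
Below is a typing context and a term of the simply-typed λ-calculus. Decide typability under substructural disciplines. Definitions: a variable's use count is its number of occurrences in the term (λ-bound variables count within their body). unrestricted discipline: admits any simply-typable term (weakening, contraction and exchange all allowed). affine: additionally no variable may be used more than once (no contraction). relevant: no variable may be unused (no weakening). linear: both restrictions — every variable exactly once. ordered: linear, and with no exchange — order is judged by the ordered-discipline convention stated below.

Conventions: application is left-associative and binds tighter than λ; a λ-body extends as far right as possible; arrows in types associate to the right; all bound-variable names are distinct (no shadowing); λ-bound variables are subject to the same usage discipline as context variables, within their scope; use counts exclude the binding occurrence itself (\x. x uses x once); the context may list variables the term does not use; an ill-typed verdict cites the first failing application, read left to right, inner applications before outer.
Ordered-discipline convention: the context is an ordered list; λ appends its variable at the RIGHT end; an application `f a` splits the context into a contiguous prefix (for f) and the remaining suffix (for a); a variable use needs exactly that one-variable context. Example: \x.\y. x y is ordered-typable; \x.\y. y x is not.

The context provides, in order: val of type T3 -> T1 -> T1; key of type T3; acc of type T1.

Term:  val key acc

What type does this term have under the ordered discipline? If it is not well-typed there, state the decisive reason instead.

term : T1
counts: val=1; key=1; acc=1
order of uses: val, key, acc
typing: ✓ — T1
across the five disciplines: ordered ✓; linear ✓; affine ✓; relevant ✓; unrestricted ✓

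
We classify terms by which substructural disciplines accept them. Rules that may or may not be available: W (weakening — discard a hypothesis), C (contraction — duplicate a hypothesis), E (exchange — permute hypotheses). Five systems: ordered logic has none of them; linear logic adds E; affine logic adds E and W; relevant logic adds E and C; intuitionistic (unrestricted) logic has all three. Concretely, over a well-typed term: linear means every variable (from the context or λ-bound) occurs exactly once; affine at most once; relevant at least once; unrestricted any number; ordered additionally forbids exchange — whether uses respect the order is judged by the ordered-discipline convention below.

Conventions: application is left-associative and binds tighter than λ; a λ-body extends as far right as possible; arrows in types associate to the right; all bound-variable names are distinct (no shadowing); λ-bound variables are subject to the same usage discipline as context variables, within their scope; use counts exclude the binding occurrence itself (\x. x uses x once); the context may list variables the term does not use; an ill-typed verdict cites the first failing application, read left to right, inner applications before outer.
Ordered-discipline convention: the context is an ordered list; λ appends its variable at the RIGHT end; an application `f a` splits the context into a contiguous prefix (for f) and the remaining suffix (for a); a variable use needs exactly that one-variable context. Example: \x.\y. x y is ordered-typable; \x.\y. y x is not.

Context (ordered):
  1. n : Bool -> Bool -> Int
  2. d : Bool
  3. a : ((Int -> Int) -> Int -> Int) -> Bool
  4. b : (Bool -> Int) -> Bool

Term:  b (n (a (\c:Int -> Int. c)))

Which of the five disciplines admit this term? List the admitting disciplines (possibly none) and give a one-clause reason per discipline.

admitted by: affine, unrestricted
variable uses: n=1; d=0; a=1; b=1; c (λ-bound)=1
use order (left to right): b, n, a, c
typing: ✓ — Bool
ordered ✗ (d left unused)
linear ✗ (d left unused)
affine ✓ (none of n, d, a, b, c used more than once)
relevant ✗ (d left unused)
unrestricted ✓ (typability at Bool is all that's needed)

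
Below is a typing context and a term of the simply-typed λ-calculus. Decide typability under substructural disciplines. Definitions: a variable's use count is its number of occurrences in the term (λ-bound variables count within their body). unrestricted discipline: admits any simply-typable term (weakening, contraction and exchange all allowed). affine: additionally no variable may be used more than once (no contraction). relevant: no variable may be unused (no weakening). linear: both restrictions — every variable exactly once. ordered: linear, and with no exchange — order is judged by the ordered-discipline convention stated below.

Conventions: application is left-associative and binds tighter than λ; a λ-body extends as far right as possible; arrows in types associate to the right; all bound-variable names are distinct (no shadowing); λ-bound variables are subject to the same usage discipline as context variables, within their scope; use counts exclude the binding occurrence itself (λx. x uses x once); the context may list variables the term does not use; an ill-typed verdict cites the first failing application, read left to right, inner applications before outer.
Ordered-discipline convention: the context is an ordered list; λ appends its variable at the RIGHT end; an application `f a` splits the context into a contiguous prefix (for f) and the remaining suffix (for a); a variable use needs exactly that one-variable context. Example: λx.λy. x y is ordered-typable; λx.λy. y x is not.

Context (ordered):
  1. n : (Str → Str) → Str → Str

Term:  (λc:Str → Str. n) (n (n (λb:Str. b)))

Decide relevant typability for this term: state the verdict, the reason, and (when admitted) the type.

no — unused: c — weakening required
use counts: n=3; c [bound]=0; b [bound]=1
use order (left to right): n, n, n, b
typing: well-typed at (Str → Str) → Str → Str
all disciplines: ordered ✗, linear ✗, affine ✗, relevant ✗, unrestricted ✓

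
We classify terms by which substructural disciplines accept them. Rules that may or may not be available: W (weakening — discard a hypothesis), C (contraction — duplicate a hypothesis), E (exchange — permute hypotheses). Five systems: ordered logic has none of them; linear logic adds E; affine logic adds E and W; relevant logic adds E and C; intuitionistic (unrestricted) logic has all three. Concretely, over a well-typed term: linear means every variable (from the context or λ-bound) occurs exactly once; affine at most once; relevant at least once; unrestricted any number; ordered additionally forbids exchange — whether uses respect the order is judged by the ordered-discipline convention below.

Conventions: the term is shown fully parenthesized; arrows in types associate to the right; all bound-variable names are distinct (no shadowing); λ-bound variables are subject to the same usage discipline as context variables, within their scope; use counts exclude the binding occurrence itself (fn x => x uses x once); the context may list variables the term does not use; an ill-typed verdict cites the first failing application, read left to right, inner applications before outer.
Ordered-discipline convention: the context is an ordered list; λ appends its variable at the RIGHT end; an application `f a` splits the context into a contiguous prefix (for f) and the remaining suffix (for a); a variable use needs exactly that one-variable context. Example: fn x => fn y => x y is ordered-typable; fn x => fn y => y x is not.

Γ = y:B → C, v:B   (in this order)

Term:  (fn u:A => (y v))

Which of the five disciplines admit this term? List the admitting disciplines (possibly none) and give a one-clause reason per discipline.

accepted by: affine, unrestricted
usage: y=1; v=1; u (λ-bound)=0
left-to-right use order: y, v
typing: the term checks, with type A → C
ordered ✗ (u left unused)
linear ✗ (u left unused)
affine ✓ (none of y, v, u used more than once)
relevant ✗ (u left unused)
unrestricted ✓ (simply typable at A → C; W, C, E all held)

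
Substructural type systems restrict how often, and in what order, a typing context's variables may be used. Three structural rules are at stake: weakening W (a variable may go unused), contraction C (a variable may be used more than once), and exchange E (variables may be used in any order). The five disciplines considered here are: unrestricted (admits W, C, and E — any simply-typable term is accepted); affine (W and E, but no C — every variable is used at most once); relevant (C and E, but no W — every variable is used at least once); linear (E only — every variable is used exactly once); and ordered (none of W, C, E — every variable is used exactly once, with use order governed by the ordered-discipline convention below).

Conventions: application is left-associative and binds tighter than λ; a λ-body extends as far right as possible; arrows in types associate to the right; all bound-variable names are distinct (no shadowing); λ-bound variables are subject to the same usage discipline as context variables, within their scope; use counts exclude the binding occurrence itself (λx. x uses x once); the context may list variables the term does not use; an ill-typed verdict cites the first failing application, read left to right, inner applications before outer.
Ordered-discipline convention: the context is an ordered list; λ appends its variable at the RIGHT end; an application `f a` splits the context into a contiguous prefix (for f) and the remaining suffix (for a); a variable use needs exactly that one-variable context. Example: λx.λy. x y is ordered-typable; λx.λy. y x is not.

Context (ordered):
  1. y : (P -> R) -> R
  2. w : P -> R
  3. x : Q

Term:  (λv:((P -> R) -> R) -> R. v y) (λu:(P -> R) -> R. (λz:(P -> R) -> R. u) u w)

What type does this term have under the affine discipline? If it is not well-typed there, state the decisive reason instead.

not well-typed under affine — uses contraction: u ×2
use counts: y: 1×, w: 1×, x: 0×, v (λ-bound): 1×, u (λ-bound): 2×, z (λ-bound): 0×
left-to-right use order: v, y, u, u, w
typing: ✓ — R
summary: ordered ✗; linear ✗; affine ✗; relevant ✗; unrestricted ✓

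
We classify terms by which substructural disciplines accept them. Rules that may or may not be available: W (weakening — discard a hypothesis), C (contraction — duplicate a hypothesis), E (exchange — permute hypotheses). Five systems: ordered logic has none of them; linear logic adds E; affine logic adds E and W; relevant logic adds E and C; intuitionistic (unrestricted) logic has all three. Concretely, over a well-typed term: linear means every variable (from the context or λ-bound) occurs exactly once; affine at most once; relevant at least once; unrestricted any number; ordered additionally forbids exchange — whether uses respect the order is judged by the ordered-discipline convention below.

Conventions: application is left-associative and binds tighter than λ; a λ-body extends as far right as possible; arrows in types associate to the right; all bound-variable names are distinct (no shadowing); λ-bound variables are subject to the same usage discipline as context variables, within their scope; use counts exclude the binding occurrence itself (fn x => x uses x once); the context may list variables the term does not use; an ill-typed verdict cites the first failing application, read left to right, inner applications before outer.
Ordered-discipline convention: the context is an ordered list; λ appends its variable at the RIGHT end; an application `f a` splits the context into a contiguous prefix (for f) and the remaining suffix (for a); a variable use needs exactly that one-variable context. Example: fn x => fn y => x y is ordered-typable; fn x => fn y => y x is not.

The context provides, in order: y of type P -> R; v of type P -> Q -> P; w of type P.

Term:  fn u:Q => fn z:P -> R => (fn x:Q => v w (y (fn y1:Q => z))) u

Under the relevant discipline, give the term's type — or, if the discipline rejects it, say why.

not well-typed under relevant — not simply typable
use counts: y: 1, v: 1, w: 1, u (λ-bound): 1, z (λ-bound): 1, x (λ-bound): 0, y1 (λ-bound): 0
use order (left to right): v, w, y, z, u
typing: ill-typed: an application expects P but receives Q -> P -> R
all disciplines: ordered ✗; linear ✗; affine ✗; relevant ✗; unrestricted ✗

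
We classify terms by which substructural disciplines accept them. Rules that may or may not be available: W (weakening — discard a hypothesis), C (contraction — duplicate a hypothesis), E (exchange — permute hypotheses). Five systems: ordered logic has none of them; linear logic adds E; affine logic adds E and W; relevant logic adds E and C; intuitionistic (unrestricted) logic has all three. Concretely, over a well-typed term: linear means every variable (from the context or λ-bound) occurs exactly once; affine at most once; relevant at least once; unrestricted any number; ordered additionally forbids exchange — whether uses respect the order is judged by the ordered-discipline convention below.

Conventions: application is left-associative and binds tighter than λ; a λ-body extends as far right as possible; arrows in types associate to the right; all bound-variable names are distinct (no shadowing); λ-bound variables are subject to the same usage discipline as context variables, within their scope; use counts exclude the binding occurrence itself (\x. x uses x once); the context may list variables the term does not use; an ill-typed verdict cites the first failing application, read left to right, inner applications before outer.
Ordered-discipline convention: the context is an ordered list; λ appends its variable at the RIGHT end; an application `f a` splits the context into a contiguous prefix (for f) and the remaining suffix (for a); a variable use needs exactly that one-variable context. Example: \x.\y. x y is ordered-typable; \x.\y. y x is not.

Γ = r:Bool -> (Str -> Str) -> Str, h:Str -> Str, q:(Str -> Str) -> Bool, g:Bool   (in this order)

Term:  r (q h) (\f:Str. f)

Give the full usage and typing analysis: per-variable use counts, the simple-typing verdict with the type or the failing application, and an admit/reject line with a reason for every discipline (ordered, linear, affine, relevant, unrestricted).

use counts: r=1, h=1, q=1, g=0, f [bound]=1
order of uses: r, q, h, f
typing: well-typed at Str
ordered: ✗, needs weakening: g unused
linear: ✗, needs weakening: g unused
affine: ✓, no duplicate uses among r, h, q, g, f
relevant: ✗, needs weakening: g unused
unrestricted: ✓, well-typed at Str; no restrictions here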